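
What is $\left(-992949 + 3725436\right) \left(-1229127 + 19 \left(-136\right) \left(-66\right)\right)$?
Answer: $-2892564285921$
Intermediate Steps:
$\left(-992949 + 3725436\right) \left(-1229127 + 19 \left(-136\right) \left(-66\right)\right) = 2732487 \left(-1229127 - -170544\right) = 2732487 \left(-1229127 + 170544\right) = 2732487 \left(-1058583\right) = -2892564285921$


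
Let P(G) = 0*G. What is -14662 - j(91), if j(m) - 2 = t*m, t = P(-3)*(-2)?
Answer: -14664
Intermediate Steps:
P(G) = 0
t = 0 (t = 0*(-2) = 0)
j(m) = 2 (j(m) = 2 + 0*m = 2 + 0 = 2)
-14662 - j(91) = -14662 - 1*2 = -14662 - 2 = -14664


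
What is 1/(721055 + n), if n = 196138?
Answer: 1/917193 ≈ 1.0903e-6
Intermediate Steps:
1/(721055 + n) = 1/(721055 + 196138) = 1/917193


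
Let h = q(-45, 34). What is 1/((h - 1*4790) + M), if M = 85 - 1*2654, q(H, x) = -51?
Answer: -1/7410 ≈ -0.00013495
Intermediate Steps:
h = -51
M = -2569 (M = 85 - 2654 = -2569)
1/((h - 1*4790) + M) = 1/((-51 - 1*4790) - 2569) = 1/((-51 - 4790) - 2569) = 1/(-4841 - 2569) = 1/(-7410) = -1/7410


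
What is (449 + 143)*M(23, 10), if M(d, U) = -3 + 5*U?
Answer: 27824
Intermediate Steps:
(449 + 143)*M(23, 10) = (449 + 143)*(-3 + 5*10) = 592*(-3 + 50) = 592*47 = 27824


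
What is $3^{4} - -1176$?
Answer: $1257$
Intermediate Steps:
$3^{4} - -1176 = 81 + 1176 = 1257$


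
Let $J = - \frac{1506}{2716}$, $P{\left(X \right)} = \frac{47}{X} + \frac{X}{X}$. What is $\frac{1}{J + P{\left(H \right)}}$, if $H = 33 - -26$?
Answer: $\frac{80122}{99521} \approx 0.80508$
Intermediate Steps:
$H = 59$ ($H = 33 + 26 = 59$)
$P{\left(X \right)} = 1 + \frac{47}{X}$ ($P{\left(X \right)} = \frac{47}{X} + 1 = 1 + \frac{47}{X}$)
$J = - \frac{753}{1358}$ ($J = \left(-1506\right) \frac{1}{2716} = - \frac{753}{1358} \approx -0.55449$)
$\frac{1}{J + P{\left(H \right)}} = \frac{1}{- \frac{753}{1358} + \frac{47 + 59}{59}} = \frac{1}{- \frac{753}{1358} + \frac{1}{59} \cdot 106} = \frac{1}{- \frac{753}{1358} + \frac{106}{59}} = \frac{1}{\frac{99521}{80122}} = \frac{80122}{99521}$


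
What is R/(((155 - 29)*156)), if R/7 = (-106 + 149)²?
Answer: 1849/2808 ≈ 0.65848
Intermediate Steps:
R = 12943 (R = 7*(-106 + 149)² = 7*43² = 7*1849 = 12943)
R/(((155 - 29)*156)) = 12943/(((155 - 29)*156)) = 12943/((126*156)) = 12943/19656 = 12943*(1/19656) = 1849/2808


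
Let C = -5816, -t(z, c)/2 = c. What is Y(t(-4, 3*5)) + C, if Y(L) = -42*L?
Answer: -4556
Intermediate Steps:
t(z, c) = -2*c
Y(t(-4, 3*5)) + C = -(-84)*3*5 - 5816 = -(-84)*15 - 5816 = -42*(-30) - 5816 = 1260 - 5816 = -4556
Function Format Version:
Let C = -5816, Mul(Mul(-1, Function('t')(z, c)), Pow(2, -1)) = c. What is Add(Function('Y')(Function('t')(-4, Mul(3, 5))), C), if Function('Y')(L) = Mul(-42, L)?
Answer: -4556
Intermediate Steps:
Function('t')(z, c) = Mul(-2, c)
Add(Function('Y')(Function('t')(-4, Mul(3, 5))), C) = Add(Mul(-42, Mul(-2, Mul(3, 5))), -5816) = Add(Mul(-42, Mul(-2, 15)), -5816) = Add(Mul(-42, -30), -5816) = Add(1260, -5816) = -4556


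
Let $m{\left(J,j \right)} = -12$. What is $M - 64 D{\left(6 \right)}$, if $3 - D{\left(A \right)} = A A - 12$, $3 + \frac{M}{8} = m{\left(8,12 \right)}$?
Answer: $1224$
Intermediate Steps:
$M = -120$ ($M = -24 + 8 \left(-12\right) = -24 - 96 = -120$)
$D{\left(A \right)} = 15 - A^{2}$ ($D{\left(A \right)} = 3 - \left(A A - 12\right) = 3 - \left(A^{2} - 12\right) = 3 - \left(-12 + A^{2}\right) = 15 - A^{2}$)
$M - 64 D{\left(6 \right)} = -120 - 64 \left(15 - 6^{2}\right) = -120 - 64 \left(15 - 36\right) = -120 - -1344 = -120 + 1344 = 1224$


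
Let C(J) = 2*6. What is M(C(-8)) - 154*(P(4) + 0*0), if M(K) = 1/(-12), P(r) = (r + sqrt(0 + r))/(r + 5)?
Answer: -411/4 ≈ -102.75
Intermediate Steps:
C(J) = 12
P(r) = (r + sqrt(r))/(5 + r)
M(K) = -1/12
M(C(-8)) - 154*(P(4) + 0*0) = -1/12 - 154*((4 + sqrt(4))/(5 + 4) + 0*0) = -1/12 - 154*((4 + 2)/9 + 0) = -1/12 - 154*((1/9)*6 + 0) = -1/12 - 154*(2/3 + 0) = -1/12 - 154*2/3 = -1/12 - 1*308/3 = -1/12 - 308/3 = -411/4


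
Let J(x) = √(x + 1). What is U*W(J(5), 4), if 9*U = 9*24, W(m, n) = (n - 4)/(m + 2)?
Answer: 0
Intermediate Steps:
J(x) = √(1 + x)
W(m, n) = (-4 + n)/(2 + m)
U = 24 (U = (9*24)/9 = (⅑)*216 = 24)
U*W(J(5), 4) = 24*((-4 + 4)/(2 + √(1 + 5))) = 24*(0/(2 + √6)) = 24*0 = 0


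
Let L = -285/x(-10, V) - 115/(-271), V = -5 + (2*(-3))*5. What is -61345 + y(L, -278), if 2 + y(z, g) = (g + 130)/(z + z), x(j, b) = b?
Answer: -498575911/8126 ≈ -61356.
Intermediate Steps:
V = -35 (V = -5 - 6*5 = -5 - 30 = -35)
L = 16252/1897 (L = -285/(-35) - 115/(-271) = -285*(-1/35) - 115*(-1/271) = 57/7 + 115/271 = 16252/1897 ≈ 8.5672)
y(z, g) = -2 + (130 + g)/(2*z) (y(z, g) = -2 + (g + 130)/(z + z) = -2 + (130 + g)/((2*z)) = -2 + (130 + g)*(1/(2*z)) = -2 + (130 + g)/(2*z))
-61345 + y(L, -278) = -61345 + (130 - 278 - 4*16252/1897)/(2*(16252/1897)) = -61345 + (1/2)*(1897/16252)*(130 - 278 - 65008/1897) = -61345 + (1/2)*(1897/16252)*(-345764/1897) = -61345 - 86441/8126 = -498575911/8126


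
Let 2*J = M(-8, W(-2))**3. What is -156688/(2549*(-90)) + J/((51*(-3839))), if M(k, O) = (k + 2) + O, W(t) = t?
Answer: 5122752632/7485992415 ≈ 0.68431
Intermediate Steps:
M(k, O) = 2 + O + k (M(k, O) = (2 + k) + O = 2 + O + k)
J = -256 (J = (2 - 2 - 8)**3/2 = (1/2)*(-8)**3 = (1/2)*(-512) = -256)
-156688/(2549*(-90)) + J/((51*(-3839))) = -156688/(2549*(-90)) - 256/(51*(-3839)) = -156688/(-229410) - 256/(-195789) = -156688*(-1/229410) - 256*(-1/195789) = 78344/114705 + 256/195789 = 5122752632/7485992415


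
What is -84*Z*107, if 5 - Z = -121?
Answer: -1132488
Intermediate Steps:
Z = 126 (Z = 5 - 1*(-121) = 5 + 121 = 126)
-84*Z*107 = -84*126*107 = -10584*107 = -1132488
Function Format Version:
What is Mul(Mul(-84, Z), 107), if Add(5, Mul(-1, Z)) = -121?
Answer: -1132488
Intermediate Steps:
Z = 126 (Z = Add(5, Mul(-1, -121)) = Add(5, 121) = 126)
Mul(Mul(-84, Z), 107) = Mul(Mul(-84, 126), 107) = Mul(-10584, 107) = -1132488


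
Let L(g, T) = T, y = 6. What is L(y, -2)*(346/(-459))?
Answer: 692/459 ≈ 1.5076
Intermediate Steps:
L(y, -2)*(346/(-459)) = -692/(-459) = -692*(-1)/459 = -2*(-346/459) = 692/459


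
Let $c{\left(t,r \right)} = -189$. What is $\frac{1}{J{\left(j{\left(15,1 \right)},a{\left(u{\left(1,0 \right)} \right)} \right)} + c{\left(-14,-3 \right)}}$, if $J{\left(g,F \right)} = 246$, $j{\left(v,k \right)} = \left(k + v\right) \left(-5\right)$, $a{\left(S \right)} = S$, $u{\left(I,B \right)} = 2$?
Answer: $\frac{1}{57} \approx 0.017544$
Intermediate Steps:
$j{\left(v,k \right)} = - 5 k - 5 v$
$\frac{1}{J{\left(j{\left(15,1 \right)},a{\left(u{\left(1,0 \right)} \right)} \right)} + c{\left(-14,-3 \right)}} = \frac{1}{246 - 189} = \frac{1}{57}$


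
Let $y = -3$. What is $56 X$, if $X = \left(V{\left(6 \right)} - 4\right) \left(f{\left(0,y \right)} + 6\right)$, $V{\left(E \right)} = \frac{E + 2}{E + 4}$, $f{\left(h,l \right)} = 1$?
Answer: $- \frac{6272}{5} \approx -1254.4$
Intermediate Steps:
$V{\left(E \right)} = \frac{2 + E}{4 + E}$
$X = - \frac{112}{5}$ ($X = \left(\frac{2 + 6}{4 + 6} - 4\right) \left(1 + 6\right) = \left(\frac{1}{10} \cdot 8 - 4\right) 7 = \left(\frac{4}{5} - 4\right) 7 = \left(- \frac{16}{5}\right) 7 = - \frac{112}{5} \approx -22.4$)
$56 X = 56 \left(- \frac{112}{5}\right) = - \frac{6272}{5}$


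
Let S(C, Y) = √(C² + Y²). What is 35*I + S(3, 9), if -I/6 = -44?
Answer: 9240 + 3*√10 ≈ 9249.5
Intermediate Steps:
I = 264 (I = -6*(-44) = 264)
35*I + S(3, 9) = 35*264 + √(3² + 9²) = 9240 + √(9 + 81) = 9240 + √90 = 9240 + 3*√10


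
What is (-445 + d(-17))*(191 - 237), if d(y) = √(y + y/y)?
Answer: 20470 - 184*I ≈ 20470.0 - 184.0*I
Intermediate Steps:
d(y) = √(1 + y) (d(y) = √(y + 1) = √(1 + y))
(-445 + d(-17))*(191 - 237) = (-445 + √(1 - 17))*(191 - 237) = (-445 + √(-16))*(-46) = (-445 + 4*I)*(-46) = 20470 - 184*I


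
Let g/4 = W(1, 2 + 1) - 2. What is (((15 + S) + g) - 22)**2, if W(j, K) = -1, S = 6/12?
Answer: 1369/4 ≈ 342.25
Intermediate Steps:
S = 1/2 (S = 6*(1/12) = 1/2 ≈ 0.50000)
g = -12 (g = 4*(-1 - 2) = 4*(-3) = -12)
(((15 + S) + g) - 22)**2 = (((15 + 1/2) - 12) - 22)**2 = ((31/2 - 12) - 22)**2 = (7/2 - 22)**2 = (-37/2)**2 = 1369/4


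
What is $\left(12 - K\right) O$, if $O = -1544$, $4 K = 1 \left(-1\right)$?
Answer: $-18914$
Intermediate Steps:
$K = - \frac{1}{4}$ ($K = \frac{1 \left(-1\right)}{4} = \frac{1}{4} \left(-1\right) = - \frac{1}{4} \approx -0.25$)
$\left(12 - K\right) O = \left(12 - - \frac{1}{4}\right) \left(-1544\right) = \left(12 + \frac{1}{4}\right) \left(-1544\right) = \frac{49}{4} \left(-1544\right) = -18914$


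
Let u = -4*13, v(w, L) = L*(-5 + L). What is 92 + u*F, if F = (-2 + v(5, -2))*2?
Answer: -1156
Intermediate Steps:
F = 24 (F = (-2 - 2*(-5 - 2))*2 = (-2 - 2*(-7))*2 = (-2 + 14)*2 = 12*2 = 24)
u = -52
92 + u*F = 92 - 52*24 = 92 - 1248 = -1156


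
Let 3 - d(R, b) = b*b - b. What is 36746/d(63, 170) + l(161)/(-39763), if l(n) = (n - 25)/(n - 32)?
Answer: -11087637142/8667826437 ≈ -1.2792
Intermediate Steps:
d(R, b) = 3 + b - b**2 (d(R, b) = 3 - (b*b - b) = 3 - (b**2 - b) = 3 + (b - b**2) = 3 + b - b**2)
l(n) = (-25 + n)/(-32 + n)
36746/d(63, 170) + l(161)/(-39763) = 36746/(3 + 170 - 1*170**2) + ((-25 + 161)/(-32 + 161))/(-39763) = 36746/(3 + 170 - 1*28900) + (136/129)*(-1/39763) = 36746/(3 + 170 - 28900) + ((1/129)*136)*(-1/39763) = 36746/(-28727) + (136/129)*(-1/39763) = 36746*(-1/28727) - 8/301731 = -36746/28727 - 8/301731 = -11087637142/8667826437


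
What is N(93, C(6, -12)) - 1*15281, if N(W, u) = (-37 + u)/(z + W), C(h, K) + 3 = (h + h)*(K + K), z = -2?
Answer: -1390899/91 ≈ -15285.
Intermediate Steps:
C(h, K) = -3 + 4*K*h (C(h, K) = -3 + (h + h)*(K + K) = -3 + (2*h)*(2*K) = -3 + 4*K*h)
N(W, u) = (-37 + u)/(-2 + W)
N(93, C(6, -12)) - 1*15281 = (-37 + (-3 + 4*(-12)*6))/(-2 + 93) - 1*15281 = (-37 + (-3 - 288))/91 - 15281 = (-37 - 291)/91 - 15281 = (1/91)*(-328) - 15281 = -328/91 - 15281 = -1390899/91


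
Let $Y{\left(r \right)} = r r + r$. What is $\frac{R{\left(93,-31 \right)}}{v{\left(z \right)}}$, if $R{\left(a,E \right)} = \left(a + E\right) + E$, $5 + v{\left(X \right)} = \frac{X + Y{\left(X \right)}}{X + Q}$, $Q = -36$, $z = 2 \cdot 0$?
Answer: $- \frac{31}{5} \approx -6.2$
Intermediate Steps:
$z = 0$
$Y{\left(r \right)} = r + r^{2}$ ($Y{\left(r \right)} = r^{2} + r = r + r^{2}$)
$v{\left(X \right)} = -5 + \frac{X + X \left(1 + X\right)}{-36 + X}$ ($v{\left(X \right)} = -5 + \frac{X + X \left(1 + X\right)}{X - 36} = -5 + \frac{X + X \left(1 + X\right)}{-36 + X}$)
$R{\left(a,E \right)} = a + 2 E$ ($R{\left(a,E \right)} = \left(E + a\right) + E = a + 2 E$)
$\frac{R{\left(93,-31 \right)}}{v{\left(z \right)}} = \frac{93 + 2 \left(-31\right)}{\frac{1}{-36 + 0} \left(180 + 0^{2} - 0\right)} = \frac{93 - 62}{\frac{1}{-36} \left(180 + 0 + 0\right)} = \frac{31}{\left(- \frac{1}{36}\right) 180} = \frac{31}{-5} = 31 \left(- \frac{1}{5}\right) = - \frac{31}{5}$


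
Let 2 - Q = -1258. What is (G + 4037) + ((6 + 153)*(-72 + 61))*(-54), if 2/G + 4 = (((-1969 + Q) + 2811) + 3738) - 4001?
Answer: 180716307/1835 ≈ 98483.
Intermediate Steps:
Q = 1260 (Q = 2 - 1*(-1258) = 2 + 1258 = 1260)
G = 2/1835 (G = 2/(-4 + ((((-1969 + 1260) + 2811) + 3738) - 4001)) = 2/(-4 + (((-709 + 2811) + 3738) - 4001)) = 2/(-4 + ((2102 + 3738) - 4001)) = 2/(-4 + (5840 - 4001)) = 2/(-4 + 1839) = 2/1835 ≈ 0.0010899)
(G + 4037) + ((6 + 153)*(-72 + 61))*(-54) = (2/1835 + 4037) + ((6 + 153)*(-72 + 61))*(-54) = 7407897/1835 + (159*(-11))*(-54) = 7407897/1835 - 1749*(-54) = 7407897/1835 + 94446 = 180716307/1835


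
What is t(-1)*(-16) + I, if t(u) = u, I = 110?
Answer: 126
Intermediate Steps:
t(-1)*(-16) + I = -1*(-16) + 110 = 16 + 110 = 126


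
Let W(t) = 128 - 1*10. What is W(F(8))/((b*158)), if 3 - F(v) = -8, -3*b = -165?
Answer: 59/4345 ≈ 0.013579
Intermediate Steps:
b = 55 (b = -⅓*(-165) = 55)
F(v) = 11 (F(v) = 3 - 1*(-8) = 3 + 8 = 11)
W(t) = 118 (W(t) = 128 - 10 = 118)
W(F(8))/((b*158)) = 118/((55*158)) = 118/8690 = 118*(1/8690) = 59/4345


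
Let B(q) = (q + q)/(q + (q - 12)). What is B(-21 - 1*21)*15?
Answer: 105/8 ≈ 13.125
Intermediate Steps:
B(q) = 2*q/(-12 + 2*q) (B(q) = (2*q)/(q + (-12 + q)) = (2*q)/(-12 + 2*q) = 2*q/(-12 + 2*q))
B(-21 - 1*21)*15 = ((-21 - 1*21)/(-6 + (-21 - 1*21)))*15 = ((-21 - 21)/(-6 + (-21 - 21)))*15 = -42/(-6 - 42)*15 = -42/(-48)*15 = -42*(-1/48)*15 = (7/8)*15 = 105/8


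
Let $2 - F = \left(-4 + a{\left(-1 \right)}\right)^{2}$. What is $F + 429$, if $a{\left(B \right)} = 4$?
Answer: $431$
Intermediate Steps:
$F = 2$ ($F = 2 - \left(-4 + 4\right)^{2} = 2 - 0^{2} = 2 - 0 = 2 + 0 = 2$)
$F + 429 = 2 + 429 = 431$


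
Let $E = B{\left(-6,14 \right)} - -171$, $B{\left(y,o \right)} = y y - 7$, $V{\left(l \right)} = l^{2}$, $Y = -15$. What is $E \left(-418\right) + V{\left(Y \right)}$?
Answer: $-83375$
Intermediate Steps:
$B{\left(y,o \right)} = -7 + y^{2}$ ($B{\left(y,o \right)} = y^{2} - 7 = -7 + y^{2}$)
$E = 200$ ($E = \left(-7 + \left(-6\right)^{2}\right) - -171 = \left(-7 + 36\right) + 171 = 29 + 171 = 200$)
$E \left(-418\right) + V{\left(Y \right)} = 200 \left(-418\right) + \left(-15\right)^{2} = -83600 + 225 = -83375$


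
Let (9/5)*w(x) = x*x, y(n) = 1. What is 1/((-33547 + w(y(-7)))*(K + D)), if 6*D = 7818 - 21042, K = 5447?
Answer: -3/326373358 ≈ -9.1919e-9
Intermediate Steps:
w(x) = 5*x²/9 (w(x) = 5*(x*x)/9 = 5*x²/9)
D = -2204 (D = (7818 - 21042)/6 = (⅙)*(-13224) = -2204)
1/((-33547 + w(y(-7)))*(K + D)) = 1/((-33547 + (5/9)*1²)*(5447 - 2204)) = 1/((-33547 + (5/9)*1)*3243) = 1/((-33547 + 5/9)*3243) = 1/(-301918/9*3243) = 1/(-326373358/3) = -3/326373358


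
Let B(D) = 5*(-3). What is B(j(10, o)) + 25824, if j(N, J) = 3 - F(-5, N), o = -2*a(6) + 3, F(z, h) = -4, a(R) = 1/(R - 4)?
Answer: 25809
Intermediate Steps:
a(R) = 1/(-4 + R)
o = 2 (o = -2/(-4 + 6) + 3 = -2/2 + 3 = -2*½ + 3 = -1 + 3 = 2)
j(N, J) = 7 (j(N, J) = 3 - 1*(-4) = 3 + 4 = 7)
B(D) = -15
B(j(10, o)) + 25824 = -15 + 25824 = 25809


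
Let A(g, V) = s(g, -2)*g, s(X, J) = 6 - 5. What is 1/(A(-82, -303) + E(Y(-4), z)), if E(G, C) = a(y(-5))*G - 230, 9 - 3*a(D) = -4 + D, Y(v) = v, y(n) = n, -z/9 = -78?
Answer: -1/336 ≈ -0.0029762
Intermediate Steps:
z = 702 (z = -9*(-78) = 702)
s(X, J) = 1
a(D) = 13/3 - D/3 (a(D) = 3 - (-4 + D)/3 = 3 + (4/3 - D/3) = 13/3 - D/3)
A(g, V) = g (A(g, V) = 1*g = g)
E(G, C) = -230 + 6*G (E(G, C) = (13/3 - 1/3*(-5))*G - 230 = (13/3 + 5/3)*G - 230 = 6*G - 230 = -230 + 6*G)
1/(A(-82, -303) + E(Y(-4), z)) = 1/(-82 + (-230 + 6*(-4))) = 1/(-82 + (-230 - 24)) = 1/(-82 - 254) = 1/(-336) = -1/336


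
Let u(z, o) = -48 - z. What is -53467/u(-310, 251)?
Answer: -53467/262 ≈ -204.07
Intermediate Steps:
-53467/u(-310, 251) = -53467/(-48 - 1*(-310)) = -53467/(-48 + 310) = -53467/262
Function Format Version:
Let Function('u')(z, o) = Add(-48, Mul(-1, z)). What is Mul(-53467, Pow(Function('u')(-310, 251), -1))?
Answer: Rational(-53467, 262) ≈ -204.07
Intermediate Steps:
Mul(-53467, Pow(Function('u')(-310, 251), -1)) = Mul(-53467, Pow(Add(-48, Mul(-1, -310)), -1)) = Mul(-53467, Pow(Add(-48, 310), -1)) = Mul(-53467, Pow(262, -1)) = Mul(-53467, Rational(1, 262)) = Rational(-53467, 262)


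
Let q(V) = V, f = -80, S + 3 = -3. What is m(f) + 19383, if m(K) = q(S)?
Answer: 19377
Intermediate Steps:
S = -6 (S = -3 - 3 = -6)
m(K) = -6
m(f) + 19383 = -6 + 19383 = 19377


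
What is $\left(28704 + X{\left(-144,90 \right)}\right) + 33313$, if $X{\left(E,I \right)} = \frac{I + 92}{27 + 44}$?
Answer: $\frac{4403389}{71} \approx 62020.0$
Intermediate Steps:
$X{\left(E,I \right)} = \frac{92}{71} + \frac{I}{71}$ ($X{\left(E,I \right)} = \frac{92 + I}{71} = \left(92 + I\right) \frac{1}{71} = \frac{92}{71} + \frac{I}{71}$)
$\left(28704 + X{\left(-144,90 \right)}\right) + 33313 = \left(28704 + \left(\frac{92}{71} + \frac{1}{71} \cdot 90\right)\right) + 33313 = \left(28704 + \left(\frac{92}{71} + \frac{90}{71}\right)\right) + 33313 = \left(28704 + \frac{182}{71}\right) + 33313 = \frac{2038166}{71} + 33313 = \frac{4403389}{71}$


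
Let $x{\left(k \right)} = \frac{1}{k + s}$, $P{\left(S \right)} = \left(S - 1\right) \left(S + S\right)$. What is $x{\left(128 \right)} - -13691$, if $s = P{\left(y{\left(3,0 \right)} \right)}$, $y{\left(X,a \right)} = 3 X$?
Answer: $\frac{3723953}{272} \approx 13691.0$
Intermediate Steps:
$P{\left(S \right)} = 2 S \left(-1 + S\right)$ ($P{\left(S \right)} = \left(-1 + S\right) 2 S = 2 S \left(-1 + S\right)$)
$s = 144$ ($s = 2 \cdot 3 \cdot 3 \left(-1 + 3 \cdot 3\right) = 2 \cdot 9 \left(-1 + 9\right) = 2 \cdot 9 \cdot 8 = 144$)
$x{\left(k \right)} = \frac{1}{144 + k}$ ($x{\left(k \right)} = \frac{1}{k + 144} = \frac{1}{144 + k}$)
$x{\left(128 \right)} - -13691 = \frac{1}{144 + 128} - -13691 = \frac{1}{272} + \left(-4117 + 17808\right) = \frac{1}{272} + 13691 = \frac{3723953}{272}$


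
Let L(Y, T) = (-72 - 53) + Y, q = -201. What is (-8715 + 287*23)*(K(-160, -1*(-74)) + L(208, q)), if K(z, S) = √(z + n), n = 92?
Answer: -175462 - 4228*I*√17 ≈ -1.7546e+5 - 17433.0*I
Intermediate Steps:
L(Y, T) = -125 + Y
K(z, S) = √(92 + z) (K(z, S) = √(z + 92) = √(92 + z))
(-8715 + 287*23)*(K(-160, -1*(-74)) + L(208, q)) = (-8715 + 287*23)*(√(92 - 160) + (-125 + 208)) = (-8715 + 6601)*(√(-68) + 83) = -2114*(2*I*√17 + 83) = -2114*(83 + 2*I*√17) = -175462 - 4228*I*√17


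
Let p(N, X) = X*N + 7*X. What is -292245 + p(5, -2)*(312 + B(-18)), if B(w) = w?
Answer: -299301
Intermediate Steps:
p(N, X) = 7*X + N*X (p(N, X) = N*X + 7*X = 7*X + N*X)
-292245 + p(5, -2)*(312 + B(-18)) = -292245 + (-2*(7 + 5))*(312 - 18) = -292245 - 2*12*294 = -292245 - 24*294 = -292245 - 7056 = -299301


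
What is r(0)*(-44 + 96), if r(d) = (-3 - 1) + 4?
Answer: 0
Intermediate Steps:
r(d) = 0 (r(d) = -4 + 4 = 0)
r(0)*(-44 + 96) = 0*(-44 + 96) = 0*52 = 0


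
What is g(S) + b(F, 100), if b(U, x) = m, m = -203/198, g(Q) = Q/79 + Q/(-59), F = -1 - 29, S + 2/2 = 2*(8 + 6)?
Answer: -1053103/922878 ≈ -1.1411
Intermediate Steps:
S = 27 (S = -1 + 2*(8 + 6) = -1 + 2*14 = -1 + 28 = 27)
F = -30
g(Q) = -20*Q/4661 (g(Q) = Q*(1/79) + Q*(-1/59) = Q/79 - Q/59 = -20*Q/4661)
m = -203/198 (m = -203*1/198 = -203/198 ≈ -1.0253)
b(U, x) = -203/198
g(S) + b(F, 100) = -20/4661*27 - 203/198 = -540/4661 - 203/198 = -1053103/922878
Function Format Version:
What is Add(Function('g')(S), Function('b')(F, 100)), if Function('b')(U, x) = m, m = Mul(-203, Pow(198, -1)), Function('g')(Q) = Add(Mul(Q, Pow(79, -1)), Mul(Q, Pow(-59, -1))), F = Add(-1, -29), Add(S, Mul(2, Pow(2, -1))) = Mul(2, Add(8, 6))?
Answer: Rational(-1053103, 922878) ≈ -1.1411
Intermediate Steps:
S = 27 (S = Add(-1, Mul(2, Add(8, 6))) = Add(-1, Mul(2, 14)) = Add(-1, 28) = 27)
F = -30
Function('g')(Q) = Mul(Rational(-20, 4661), Q) (Function('g')(Q) = Add(Mul(Q, Rational(1, 79)), Mul(Q, Rational(-1, 59))) = Add(Mul(Rational(1, 79), Q), Mul(Rational(-1, 59), Q)) = Mul(Rational(-20, 4661), Q))
m = Rational(-203, 198) (m = Mul(-203, Rational(1, 198)) = Rational(-203, 198) ≈ -1.0253)
Function('b')(U, x) = Rational(-203, 198)
Add(Function('g')(S), Function('b')(F, 100)) = Add(Mul(Rational(-20, 4661), 27), Rational(-203, 198)) = Add(Rational(-540, 4661), Rational(-203, 198)) = Rational(-1053103, 922878)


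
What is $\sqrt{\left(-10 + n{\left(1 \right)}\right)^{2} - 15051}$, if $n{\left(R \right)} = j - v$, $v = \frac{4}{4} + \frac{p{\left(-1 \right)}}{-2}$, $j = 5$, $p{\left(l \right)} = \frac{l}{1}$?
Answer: $\frac{i \sqrt{60035}}{2} \approx 122.51 i$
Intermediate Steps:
$p{\left(l \right)} = l$ ($p{\left(l \right)} = l 1 = l$)
$v = \frac{3}{2}$ ($v = \frac{4}{4} - \frac{1}{-2} = 4 \cdot \frac{1}{4} - - \frac{1}{2} = 1 + \frac{1}{2} = \frac{3}{2} \approx 1.5$)
$n{\left(R \right)} = \frac{7}{2}$ ($n{\left(R \right)} = 5 - \frac{3}{2} = \frac{7}{2}$)
$\sqrt{\left(-10 + n{\left(1 \right)}\right)^{2} - 15051} = \sqrt{\left(-10 + \frac{7}{2}\right)^{2} - 15051} = \sqrt{\left(- \frac{13}{2}\right)^{2} - 15051} = \sqrt{\frac{169}{4} - 15051} = \sqrt{- \frac{60035}{4}} = \frac{i \sqrt{60035}}{2}$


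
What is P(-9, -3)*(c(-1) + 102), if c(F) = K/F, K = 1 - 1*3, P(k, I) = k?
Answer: -936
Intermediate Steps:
K = -2 (K = 1 - 3 = -2)
c(F) = -2/F
P(-9, -3)*(c(-1) + 102) = -9*(-2/(-1) + 102) = -9*(-2*(-1) + 102) = -9*(2 + 102) = -9*104 = -936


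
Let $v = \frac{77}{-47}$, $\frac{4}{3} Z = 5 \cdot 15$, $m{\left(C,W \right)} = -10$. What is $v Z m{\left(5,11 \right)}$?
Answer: $\frac{86625}{94} \approx 921.54$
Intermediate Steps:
$Z = \frac{225}{4}$ ($Z = \frac{3 \cdot 5 \cdot 15}{4} = \frac{3}{4} \cdot 75 = \frac{225}{4} \approx 56.25$)
$v = - \frac{77}{47}$ ($v = 77 \left(- \frac{1}{47}\right) = - \frac{77}{47} \approx -1.6383$)
$v Z m{\left(5,11 \right)} = \left(- \frac{77}{47}\right) \frac{225}{4} \left(-10\right) = \left(- \frac{17325}{188}\right) \left(-10\right) = \frac{86625}{94}$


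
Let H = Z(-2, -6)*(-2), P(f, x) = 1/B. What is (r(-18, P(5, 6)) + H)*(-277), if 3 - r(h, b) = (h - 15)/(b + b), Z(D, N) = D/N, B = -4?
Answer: 52907/3 ≈ 17636.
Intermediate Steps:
P(f, x) = -1/4 (P(f, x) = 1/(-4) = -1/4)
H = -2/3 (H = -2/(-6)*(-2) = -2*(-1/6)*(-2) = (1/3)*(-2) = -2/3 ≈ -0.66667)
r(h, b) = 3 - (-15 + h)/(2*b) (r(h, b) = 3 - (h - 15)/(b + b) = 3 - (-15 + h)/(2*b))
(r(-18, P(5, 6)) + H)*(-277) = ((15 - 1*(-18) + 6*(-1/4))/(2*(-1/4)) - 2/3)*(-277) = ((1/2)*(-4)*(15 + 18 - 3/2) - 2/3)*(-277) = ((1/2)*(-4)*(63/2) - 2/3)*(-277) = (-63 - 2/3)*(-277) = -191/3*(-277) = 52907/3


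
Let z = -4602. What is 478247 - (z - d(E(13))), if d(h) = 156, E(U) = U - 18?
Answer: 483005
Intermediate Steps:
E(U) = -18 + U
478247 - (z - d(E(13))) = 478247 - (-4602 - 1*156) = 478247 - (-4602 - 156) = 478247 - 1*(-4758) = 478247 + 4758 = 483005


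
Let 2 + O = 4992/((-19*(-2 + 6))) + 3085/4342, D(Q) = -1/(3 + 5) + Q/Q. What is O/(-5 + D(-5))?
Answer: 22100788/1361217 ≈ 16.236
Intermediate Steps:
D(Q) = 7/8 (D(Q) = -1/8 + 1 = 7/8)
O = -5525197/82498 (O = -2 + (4992/((-19*(-2 + 6))) + 3085/4342) = -2 + (4992/((-19*4)) + 3085*(1/4342)) = -2 + (4992/(-76) + 3085/4342) = -2 + (4992*(-1/76) + 3085/4342) = -2 + (-1248/19 + 3085/4342) = -2 - 5360201/82498 = -5525197/82498 ≈ -66.974)
O/(-5 + D(-5)) = -5525197/(82498*(-5 + 7/8)) = -5525197/(82498*(-33/8)) = -5525197/82498*(-8/33) = 22100788/1361217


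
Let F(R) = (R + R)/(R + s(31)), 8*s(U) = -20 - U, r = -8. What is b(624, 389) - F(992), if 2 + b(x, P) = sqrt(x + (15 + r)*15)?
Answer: 181253/7885 ≈ 22.987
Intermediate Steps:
b(x, P) = -2 + sqrt(105 + x) (b(x, P) = -2 + sqrt(x + (15 - 8)*15) = -2 + sqrt(x + 7*15) = -2 + sqrt(x + 105) = -2 + sqrt(105 + x))
s(U) = -5/2 - U/8 (s(U) = (-20 - U)/8 = -5/2 - U/8)
F(R) = 2*R/(-51/8 + R) (F(R) = (R + R)/(R + (-5/2 - 1/8*31)) = (2*R)/(R + (-5/2 - 31/8)) = (2*R)/(R - 51/8) = (2*R)/(-51/8 + R) = 2*R/(-51/8 + R))
b(624, 389) - F(992) = (-2 + sqrt(105 + 624)) - 16*992/(-51 + 8*992) = (-2 + sqrt(729)) - 16*992/(-51 + 7936) = (-2 + 27) - 16*992/7885 = 25 - 16*992/7885 = 25 - 1*15872/7885 = 25 - 15872/7885 = 181253/7885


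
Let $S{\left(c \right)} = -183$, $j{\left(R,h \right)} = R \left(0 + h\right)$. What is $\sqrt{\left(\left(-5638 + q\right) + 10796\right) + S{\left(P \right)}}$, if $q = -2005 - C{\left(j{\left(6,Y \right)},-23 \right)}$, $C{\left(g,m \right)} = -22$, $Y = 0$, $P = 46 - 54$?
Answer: $4 \sqrt{187} \approx 54.699$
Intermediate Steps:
$P = -8$
$j{\left(R,h \right)} = R h$
$q = -1983$ ($q = -2005 - -22 = -2005 + 22 = -1983$)
$\sqrt{\left(\left(-5638 + q\right) + 10796\right) + S{\left(P \right)}} = \sqrt{\left(\left(-5638 - 1983\right) + 10796\right) - 183} = \sqrt{\left(-7621 + 10796\right) - 183} = \sqrt{3175 - 183} = \sqrt{2992} = 4 \sqrt{187}$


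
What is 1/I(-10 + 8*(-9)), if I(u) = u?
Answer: -1/82 ≈ -0.012195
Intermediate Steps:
1/I(-10 + 8*(-9)) = 1/(-10 + 8*(-9)) = 1/(-10 - 72) = 1/(-82) = -1/82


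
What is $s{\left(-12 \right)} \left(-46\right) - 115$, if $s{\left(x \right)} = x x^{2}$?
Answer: $79373$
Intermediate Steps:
$s{\left(x \right)} = x^{3}$
$s{\left(-12 \right)} \left(-46\right) - 115 = \left(-12\right)^{3} \left(-46\right) - 115 = \left(-1728\right) \left(-46\right) - 115 = 79488 - 115 = 79373$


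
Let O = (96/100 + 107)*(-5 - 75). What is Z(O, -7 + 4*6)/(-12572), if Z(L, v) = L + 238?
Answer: 20997/31430 ≈ 0.66806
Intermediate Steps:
O = -43184/5 (O = (96*(1/100) + 107)*(-80) = (24/25 + 107)*(-80) = (2699/25)*(-80) = -43184/5 ≈ -8636.8)
Z(L, v) = 238 + L
Z(O, -7 + 4*6)/(-12572) = (238 - 43184/5)/(-12572) = -41994/5*(-1/12572) = 20997/31430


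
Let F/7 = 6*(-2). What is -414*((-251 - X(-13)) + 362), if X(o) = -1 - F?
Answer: -11592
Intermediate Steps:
F = -84 (F = 7*(6*(-2)) = 7*(-12) = -84)
X(o) = 83 (X(o) = -1 - 1*(-84) = -1 + 84 = 83)
-414*((-251 - X(-13)) + 362) = -414*((-251 - 1*83) + 362) = -414*((-251 - 83) + 362) = -414*(-334 + 362) = -414*28 = -11592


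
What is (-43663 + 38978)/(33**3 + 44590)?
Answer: -4685/80527 ≈ -0.058179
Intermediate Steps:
(-43663 + 38978)/(33**3 + 44590) = -4685/(35937 + 44590) = -4685/80527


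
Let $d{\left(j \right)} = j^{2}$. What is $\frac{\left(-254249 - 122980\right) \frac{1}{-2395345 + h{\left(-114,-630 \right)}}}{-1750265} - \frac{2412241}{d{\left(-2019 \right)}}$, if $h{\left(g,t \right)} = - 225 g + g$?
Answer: $- \frac{10005479679531805454}{16907904676036787985} \approx -0.59176$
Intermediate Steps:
$h{\left(g,t \right)} = - 224 g$
$\frac{\left(-254249 - 122980\right) \frac{1}{-2395345 + h{\left(-114,-630 \right)}}}{-1750265} - \frac{2412241}{d{\left(-2019 \right)}} = \frac{\left(-254249 - 122980\right) \frac{1}{-2395345 - -25536}}{-1750265} - \frac{2412241}{\left(-2019\right)^{2}} = - \frac{377229}{-2395345 + 25536} \left(- \frac{1}{1750265}\right) - \frac{2412241}{4076361} = - \frac{377229}{-2369809} \left(- \frac{1}{1750265}\right) - \frac{2412241}{4076361} = \left(-377229\right) \left(- \frac{1}{2369809}\right) \left(- \frac{1}{1750265}\right) - \frac{2412241}{4076361} = \frac{377229}{2369809} \left(- \frac{1}{1750265}\right) - \frac{2412241}{4076361} = - \frac{377229}{4147793749385} - \frac{2412241}{4076361} = - \frac{10005479679531805454}{16907904676036787985}$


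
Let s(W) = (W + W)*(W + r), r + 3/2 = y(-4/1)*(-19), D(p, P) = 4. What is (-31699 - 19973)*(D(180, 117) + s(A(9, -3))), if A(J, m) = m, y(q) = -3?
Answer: 16069992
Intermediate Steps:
r = 111/2 (r = -3/2 - 3*(-19) = -3/2 + 57 = 111/2 ≈ 55.500)
s(W) = 2*W*(111/2 + W) (s(W) = (W + W)*(W + 111/2) = (2*W)*(111/2 + W) = 2*W*(111/2 + W))
(-31699 - 19973)*(D(180, 117) + s(A(9, -3))) = (-31699 - 19973)*(4 - 3*(111 + 2*(-3))) = -51672*(4 - 3*(111 - 6)) = -51672*(4 - 3*105) = -51672*(4 - 315) = -51672*(-311) = 16069992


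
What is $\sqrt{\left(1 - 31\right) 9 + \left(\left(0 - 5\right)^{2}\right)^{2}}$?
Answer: $\sqrt{355} \approx 18.841$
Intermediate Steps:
$\sqrt{\left(1 - 31\right) 9 + \left(\left(0 - 5\right)^{2}\right)^{2}} = \sqrt{\left(-30\right) 9 + \left(\left(-5\right)^{2}\right)^{2}} = \sqrt{-270 + 25^{2}} = \sqrt{-270 + 625} = \sqrt{355}$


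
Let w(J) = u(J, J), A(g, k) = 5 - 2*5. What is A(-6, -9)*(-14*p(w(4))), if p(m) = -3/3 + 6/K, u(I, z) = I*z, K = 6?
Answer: 0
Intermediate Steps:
A(g, k) = -5 (A(g, k) = 5 - 10 = -5)
w(J) = J**2 (w(J) = J*J = J**2)
p(m) = 0 (p(m) = -3/3 + 6/6 = -3*1/3 + 6*(1/6) = -1 + 1 = 0)
A(-6, -9)*(-14*p(w(4))) = -(-70)*0 = -5*0 = 0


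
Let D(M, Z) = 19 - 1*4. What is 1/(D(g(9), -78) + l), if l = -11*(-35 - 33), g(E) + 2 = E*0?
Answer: 1/763 ≈ 0.0013106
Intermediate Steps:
g(E) = -2 (g(E) = -2 + E*0 = -2 + 0 = -2)
l = 748 (l = -11*(-68) = 748)
D(M, Z) = 15 (D(M, Z) = 19 - 4 = 15)
1/(D(g(9), -78) + l) = 1/(15 + 748) = 1/763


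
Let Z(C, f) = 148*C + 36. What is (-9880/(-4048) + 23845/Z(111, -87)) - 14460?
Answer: -60215369015/4165392 ≈ -14456.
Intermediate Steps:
Z(C, f) = 36 + 148*C
(-9880/(-4048) + 23845/Z(111, -87)) - 14460 = (-9880/(-4048) + 23845/(36 + 148*111)) - 14460 = (-9880*(-1/4048) + 23845/(36 + 16428)) - 14460 = (1235/506 + 23845/16464) - 14460 = 16199305/4165392 - 14460 = -60215369015/4165392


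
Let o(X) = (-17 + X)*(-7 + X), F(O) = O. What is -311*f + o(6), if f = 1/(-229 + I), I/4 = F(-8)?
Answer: 3182/261 ≈ 12.192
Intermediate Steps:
I = -32 (I = 4*(-8) = -32)
f = -1/261 (f = 1/(-229 - 32) = 1/(-261) = -1/261 ≈ -0.0038314)
-311*f + o(6) = -311*(-1/261) + (119 + 6² - 24*6) = 311/261 + (119 + 36 - 144) = 311/261 + 11 = 3182/261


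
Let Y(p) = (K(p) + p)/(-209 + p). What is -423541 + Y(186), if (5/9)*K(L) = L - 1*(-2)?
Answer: -2117819/5 ≈ -4.2356e+5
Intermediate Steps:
K(L) = 18/5 + 9*L/5 (K(L) = 9*(L - 1*(-2))/5 = 9*(L + 2)/5 = 9*(2 + L)/5 = 18/5 + 9*L/5)
Y(p) = (18/5 + 14*p/5)/(-209 + p) (Y(p) = ((18/5 + 9*p/5) + p)/(-209 + p) = (18/5 + 14*p/5)/(-209 + p))
-423541 + Y(186) = -423541 + 2*(9 + 7*186)/(5*(-209 + 186)) = -423541 + (⅖)*(9 + 1302)/(-23) = -423541 + (⅖)*(-1/23)*1311 = -423541 - 114/5 = -2117819/5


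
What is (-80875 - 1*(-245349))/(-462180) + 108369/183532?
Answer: 4974935563/21206204940 ≈ 0.23460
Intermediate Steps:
(-80875 - 1*(-245349))/(-462180) + 108369/183532 = (-80875 + 245349)*(-1/462180) + 108369*(1/183532) = 164474*(-1/462180) + 108369/183532 = -82237/231090 + 108369/183532 = 4974935563/21206204940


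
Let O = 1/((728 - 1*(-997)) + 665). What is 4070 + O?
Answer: 9727301/2390 ≈ 4070.0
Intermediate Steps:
O = 1/2390 (O = 1/((728 + 997) + 665) = 1/(1725 + 665) = 1/2390 ≈ 0.00041841)
4070 + O = 4070 + 1/2390 = 9727301/2390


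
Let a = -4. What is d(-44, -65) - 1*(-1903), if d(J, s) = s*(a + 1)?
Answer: 2098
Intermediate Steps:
d(J, s) = -3*s (d(J, s) = s*(-4 + 1) = s*(-3) = -3*s)
d(-44, -65) - 1*(-1903) = -3*(-65) - 1*(-1903) = 195 + 1903 = 2098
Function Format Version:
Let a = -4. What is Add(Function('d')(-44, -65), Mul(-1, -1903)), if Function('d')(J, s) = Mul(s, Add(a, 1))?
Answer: 2098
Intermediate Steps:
Function('d')(J, s) = Mul(-3, s) (Function('d')(J, s) = Mul(s, Add(-4, 1)) = Mul(s, -3) = Mul(-3, s))
Add(Function('d')(-44, -65), Mul(-1, -1903)) = Add(Mul(-3, -65), Mul(-1, -1903)) = Add(195, 1903) = 2098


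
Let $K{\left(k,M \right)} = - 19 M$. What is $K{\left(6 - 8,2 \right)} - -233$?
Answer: $195$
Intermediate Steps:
$K{\left(6 - 8,2 \right)} - -233 = \left(-19\right) 2 - -233 = -38 + 233 = 195$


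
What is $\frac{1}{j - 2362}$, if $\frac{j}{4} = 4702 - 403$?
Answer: $\frac{1}{14834} \approx 6.7413 \cdot 10^{-5}$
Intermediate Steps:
$j = 17196$ ($j = 4 \left(4702 - 403\right) = 4 \cdot 4299 = 17196$)
$\frac{1}{j - 2362} = \frac{1}{17196 - 2362} = \frac{1}{14834}$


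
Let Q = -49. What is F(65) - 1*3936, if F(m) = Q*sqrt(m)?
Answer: -3936 - 49*sqrt(65) ≈ -4331.0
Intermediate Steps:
F(m) = -49*sqrt(m)
F(65) - 1*3936 = -49*sqrt(65) - 1*3936 = -49*sqrt(65) - 3936 = -3936 - 49*sqrt(65)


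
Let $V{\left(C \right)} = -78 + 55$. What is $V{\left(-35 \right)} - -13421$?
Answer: $13398$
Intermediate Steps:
$V{\left(C \right)} = -23$
$V{\left(-35 \right)} - -13421 = -23 - -13421 = -23 + 13421 = 13398$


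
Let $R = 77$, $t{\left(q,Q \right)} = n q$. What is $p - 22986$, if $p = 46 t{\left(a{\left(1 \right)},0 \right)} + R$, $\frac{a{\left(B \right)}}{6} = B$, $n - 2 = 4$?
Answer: $-21253$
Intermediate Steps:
$n = 6$ ($n = 2 + 4 = 6$)
$a{\left(B \right)} = 6 B$
$t{\left(q,Q \right)} = 6 q$
$p = 1733$ ($p = 46 \cdot 6 \cdot 6 \cdot 1 + 77 = 46 \cdot 6 \cdot 6 + 77 = 46 \cdot 36 + 77 = 1656 + 77 = 1733$)
$p - 22986 = 1733 - 22986 = -21253$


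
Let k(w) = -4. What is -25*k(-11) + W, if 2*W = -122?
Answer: 39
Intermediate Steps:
W = -61 (W = (1/2)*(-122) = -61)
-25*k(-11) + W = -25*(-4) - 61 = 100 - 61 = 39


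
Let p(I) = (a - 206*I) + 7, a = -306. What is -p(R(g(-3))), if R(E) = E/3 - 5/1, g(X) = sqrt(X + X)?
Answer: -731 + 206*I*sqrt(6)/3 ≈ -731.0 + 168.2*I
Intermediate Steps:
g(X) = sqrt(2)*sqrt(X) (g(X) = sqrt(2*X) = sqrt(2)*sqrt(X))
R(E) = -5 + E/3 (R(E) = E*(1/3) - 5*1 = E/3 - 5 = -5 + E/3)
p(I) = -299 - 206*I (p(I) = (-306 - 206*I) + 7 = -299 - 206*I)
-p(R(g(-3))) = -(-299 - 206*(-5 + (sqrt(2)*sqrt(-3))/3)) = -(-299 - 206*(-5 + (sqrt(2)*(I*sqrt(3)))/3)) = -(-299 - 206*(-5 + (I*sqrt(6))/3)) = -(-299 - 206*(-5 + I*sqrt(6)/3)) = -(-299 + (1030 - 206*I*sqrt(6)/3)) = -(731 - 206*I*sqrt(6)/3) = -731 + 206*I*sqrt(6)/3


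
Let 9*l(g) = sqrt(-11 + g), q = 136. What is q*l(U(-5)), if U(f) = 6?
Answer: 136*I*sqrt(5)/9 ≈ 33.789*I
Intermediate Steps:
l(g) = sqrt(-11 + g)/9
q*l(U(-5)) = 136*(sqrt(-11 + 6)/9) = 136*(sqrt(-5)/9) = 136*((I*sqrt(5))/9) = 136*(I*sqrt(5)/9) = 136*I*sqrt(5)/9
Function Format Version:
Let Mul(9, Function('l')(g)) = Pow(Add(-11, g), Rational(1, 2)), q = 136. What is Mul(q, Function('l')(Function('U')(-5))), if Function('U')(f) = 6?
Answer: Mul(Rational(136, 9), I, Pow(5, Rational(1, 2))) ≈ Mul(33.789, I)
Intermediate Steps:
Function('l')(g) = Mul(Rational(1, 9), Pow(Add(-11, g), Rational(1, 2)))
Mul(q, Function('l')(Function('U')(-5))) = Mul(136, Mul(Rational(1, 9), Pow(Add(-11, 6), Rational(1, 2)))) = Mul(136, Mul(Rational(1, 9), Pow(-5, Rational(1, 2)))) = Mul(136, Mul(Rational(1, 9), Mul(I, Pow(5, Rational(1, 2))))) = Mul(136, Mul(Rational(1, 9), I, Pow(5, Rational(1, 2)))) = Mul(Rational(136, 9), I, Pow(5, Rational(1, 2)))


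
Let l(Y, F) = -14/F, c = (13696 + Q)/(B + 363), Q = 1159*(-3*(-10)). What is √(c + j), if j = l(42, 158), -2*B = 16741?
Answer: I*√9830149645605/1265185 ≈ 2.4781*I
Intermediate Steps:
B = -16741/2 (B = -½*16741 = -16741/2 ≈ -8370.5)
Q = 34770 (Q = 1159*30 = 34770)
c = -96932/16015 (c = (13696 + 34770)/(-16741/2 + 363) = 48466/(-16015/2) = 48466*(-2/16015) = -96932/16015 ≈ -6.0526)
j = -7/79 (j = -14/158 = -14*1/158 = -7/79 ≈ -0.088608)
√(c + j) = √(-96932/16015 - 7/79) = √(-7769733/1265185) = I*√9830149645605/1265185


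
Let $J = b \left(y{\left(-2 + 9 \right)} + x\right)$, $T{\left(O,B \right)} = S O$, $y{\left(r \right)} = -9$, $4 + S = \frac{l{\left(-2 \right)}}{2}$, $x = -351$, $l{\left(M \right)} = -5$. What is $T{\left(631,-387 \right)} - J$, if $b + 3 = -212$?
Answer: $- \frac{163003}{2} \approx -81502.0$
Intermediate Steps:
$S = - \frac{13}{2}$ ($S = -4 - \frac{5}{2} = - \frac{13}{2} \approx -6.5$)
$b = -215$ ($b = -3 - 212 = -215$)
$T{\left(O,B \right)} = - \frac{13 O}{2}$
$J = 77400$ ($J = - 215 \left(-9 - 351\right) = \left(-215\right) \left(-360\right) = 77400$)
$T{\left(631,-387 \right)} - J = \left(- \frac{13}{2}\right) 631 - 77400 = - \frac{8203}{2} - 77400 = - \frac{163003}{2}$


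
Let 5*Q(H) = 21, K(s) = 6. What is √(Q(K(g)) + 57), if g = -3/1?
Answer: 3*√170/5 ≈ 7.8230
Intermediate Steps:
g = -3 (g = -3*1 = -3)
Q(H) = 21/5 (Q(H) = (⅕)*21 = 21/5)
√(Q(K(g)) + 57) = √(21/5 + 57) = √(306/5) = 3*√170/5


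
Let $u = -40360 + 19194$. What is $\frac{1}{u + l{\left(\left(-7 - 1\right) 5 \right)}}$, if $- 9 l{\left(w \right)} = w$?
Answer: $- \frac{9}{190454} \approx -4.7255 \cdot 10^{-5}$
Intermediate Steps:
$l{\left(w \right)} = - \frac{w}{9}$
$u = -21166$
$\frac{1}{u + l{\left(\left(-7 - 1\right) 5 \right)}} = \frac{1}{-21166 - \frac{\left(-7 - 1\right) 5}{9}} = \frac{1}{-21166 - \frac{\left(-8\right) 5}{9}} = \frac{1}{-21166 - - \frac{40}{9}} = \frac{1}{-21166 + \frac{40}{9}} = \frac{1}{- \frac{190454}{9}} = - \frac{9}{190454}$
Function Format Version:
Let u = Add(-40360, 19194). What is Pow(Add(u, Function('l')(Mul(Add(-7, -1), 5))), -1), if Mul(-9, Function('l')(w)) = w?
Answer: Rational(-9, 190454) ≈ -4.7255e-5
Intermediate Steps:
Function('l')(w) = Mul(Rational(-1, 9), w)
u = -21166
Pow(Add(u, Function('l')(Mul(Add(-7, -1), 5))), -1) = Pow(Add(-21166, Mul(Rational(-1, 9), Mul(Add(-7, -1), 5))), -1) = Pow(Add(-21166, Mul(Rational(-1, 9), Mul(-8, 5))), -1) = Pow(Add(-21166, Mul(Rational(-1, 9), -40)), -1) = Pow(Add(-21166, Rational(40, 9)), -1) = Pow(Rational(-190454, 9), -1) = Rational(-9, 190454)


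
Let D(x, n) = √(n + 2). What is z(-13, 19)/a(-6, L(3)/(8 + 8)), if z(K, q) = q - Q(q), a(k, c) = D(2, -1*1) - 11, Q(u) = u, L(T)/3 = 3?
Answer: 0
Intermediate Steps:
L(T) = 9 (L(T) = 3*3 = 9)
D(x, n) = √(2 + n)
a(k, c) = -10 (a(k, c) = √(2 - 1*1) - 11 = √(2 - 1) - 11 = √1 - 11 = 1 - 11 = -10)
z(K, q) = 0 (z(K, q) = q - q = 0)
z(-13, 19)/a(-6, L(3)/(8 + 8)) = 0/(-10) = 0*(-⅒) = 0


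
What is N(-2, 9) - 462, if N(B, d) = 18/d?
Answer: -460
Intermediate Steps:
N(-2, 9) - 462 = 18/9 - 462 = 18*(⅑) - 462 = 2 - 462 = -460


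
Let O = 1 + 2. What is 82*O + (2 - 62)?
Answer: 186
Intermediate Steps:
O = 3
82*O + (2 - 62) = 82*3 + (2 - 62) = 246 - 60 = 186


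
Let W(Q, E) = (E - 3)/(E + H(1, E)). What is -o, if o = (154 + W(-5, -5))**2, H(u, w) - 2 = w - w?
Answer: -220900/9 ≈ -24544.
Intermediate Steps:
H(u, w) = 2 (H(u, w) = 2 + (w - w) = 2 + 0 = 2)
W(Q, E) = (-3 + E)/(2 + E) (W(Q, E) = (E - 3)/(E + 2) = (-3 + E)/(2 + E))
o = 220900/9 (o = (154 + (-3 - 5)/(2 - 5))**2 = (154 - 8/(-3))**2 = (154 - 1/3*(-8))**2 = (154 + 8/3)**2 = (470/3)**2 = 220900/9 ≈ 24544.)
-o = -1*220900/9 = -220900/9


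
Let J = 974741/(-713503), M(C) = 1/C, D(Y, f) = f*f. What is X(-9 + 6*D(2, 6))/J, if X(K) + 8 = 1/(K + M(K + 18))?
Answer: 265696387649/45399536816 ≈ 5.8524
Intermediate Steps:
D(Y, f) = f²
X(K) = -8 + 1/(K + 1/(18 + K)) (X(K) = -8 + 1/(K + 1/(K + 18)) = -8 + 1/(K + 1/(18 + K)))
J = -974741/713503 (J = 974741*(-1/713503) = -974741/713503 ≈ -1.3661)
X(-9 + 6*D(2, 6))/J = ((-8 - (-1 + 8*(-9 + 6*6²))*(18 + (-9 + 6*6²)))/(1 + (-9 + 6*6²)*(18 + (-9 + 6*6²))))/(-974741/713503) = ((-8 - (-1 + 8*(-9 + 6*36))*(18 + (-9 + 6*36)))/(1 + (-9 + 6*36)*(18 + (-9 + 6*36))))*(-713503/974741) = ((-8 - (-1 + 8*(-9 + 216))*(18 + (-9 + 216)))/(1 + (-9 + 216)*(18 + (-9 + 216))))*(-713503/974741) = ((-8 - (-1 + 8*207)*(18 + 207))/(1 + 207*(18 + 207)))*(-713503/974741) = ((-8 - 1*(-1 + 1656)*225)/(1 + 207*225))*(-713503/974741) = ((-8 - 1*1655*225)/(1 + 46575))*(-713503/974741) = ((-8 - 372375)/46576)*(-713503/974741) = ((1/46576)*(-372383))*(-713503/974741) = -372383/46576*(-713503/974741) = 265696387649/45399536816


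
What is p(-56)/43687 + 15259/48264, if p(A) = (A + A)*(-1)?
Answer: 96003643/301215624 ≈ 0.31872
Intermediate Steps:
p(A) = -2*A (p(A) = (2*A)*(-1) = -2*A)
p(-56)/43687 + 15259/48264 = -2*(-56)/43687 + 15259/48264 = 112*(1/43687) + 15259*(1/48264) = 16/6241 + 15259/48264 = 96003643/301215624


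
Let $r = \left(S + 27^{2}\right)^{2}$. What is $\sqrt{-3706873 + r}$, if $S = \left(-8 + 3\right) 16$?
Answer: $2 i \sqrt{821418} \approx 1812.6 i$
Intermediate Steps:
$S = -80$ ($S = \left(-5\right) 16 = -80$)
$r = 421201$ ($r = \left(-80 + 27^{2}\right)^{2} = \left(-80 + 729\right)^{2} = 649^{2} = 421201$)
$\sqrt{-3706873 + r} = \sqrt{-3706873 + 421201} = \sqrt{-3285672} = 2 i \sqrt{821418}$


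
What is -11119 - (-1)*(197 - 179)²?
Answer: -10795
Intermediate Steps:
-11119 - (-1)*(197 - 179)² = -11119 - (-1)*18² = -11119 - (-1)*324 = -11119 - 1*(-324) = -11119 + 324 = -10795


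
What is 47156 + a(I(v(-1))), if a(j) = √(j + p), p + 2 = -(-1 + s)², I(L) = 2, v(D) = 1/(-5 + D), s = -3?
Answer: 47156 + 4*I ≈ 47156.0 + 4.0*I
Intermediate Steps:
p = -18 (p = -2 - (-1 - 3)² = -2 - 1*(-4)² = -2 - 1*16 = -2 - 16 = -18)
a(j) = √(-18 + j) (a(j) = √(j - 18) = √(-18 + j))
47156 + a(I(v(-1))) = 47156 + √(-18 + 2) = 47156 + √(-16) = 47156 + 4*I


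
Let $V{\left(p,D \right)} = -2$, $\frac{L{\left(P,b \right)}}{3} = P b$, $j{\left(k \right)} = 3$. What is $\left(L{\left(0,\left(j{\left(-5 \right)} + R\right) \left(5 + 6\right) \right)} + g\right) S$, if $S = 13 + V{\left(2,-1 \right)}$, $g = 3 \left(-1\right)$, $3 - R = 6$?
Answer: $-33$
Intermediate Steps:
$R = -3$ ($R = 3 - 6 = -3$)
$L{\left(P,b \right)} = 3 P b$
$g = -3$
$S = 11$ ($S = 13 - 2 = 11$)
$\left(L{\left(0,\left(j{\left(-5 \right)} + R\right) \left(5 + 6\right) \right)} + g\right) S = \left(3 \cdot 0 \left(3 - 3\right) \left(5 + 6\right) - 3\right) 11 = \left(3 \cdot 0 \cdot 0 \cdot 11 - 3\right) 11 = \left(3 \cdot 0 \cdot 0 - 3\right) 11 = \left(0 - 3\right) 11 = \left(-3\right) 11 = -33$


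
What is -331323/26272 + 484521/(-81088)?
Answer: -1237364223/66573248 ≈ -18.587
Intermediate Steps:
-331323/26272 + 484521/(-81088) = -331323*1/26272 + 484521*(-1/81088) = -331323/26272 - 484521/81088 = -1237364223/66573248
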